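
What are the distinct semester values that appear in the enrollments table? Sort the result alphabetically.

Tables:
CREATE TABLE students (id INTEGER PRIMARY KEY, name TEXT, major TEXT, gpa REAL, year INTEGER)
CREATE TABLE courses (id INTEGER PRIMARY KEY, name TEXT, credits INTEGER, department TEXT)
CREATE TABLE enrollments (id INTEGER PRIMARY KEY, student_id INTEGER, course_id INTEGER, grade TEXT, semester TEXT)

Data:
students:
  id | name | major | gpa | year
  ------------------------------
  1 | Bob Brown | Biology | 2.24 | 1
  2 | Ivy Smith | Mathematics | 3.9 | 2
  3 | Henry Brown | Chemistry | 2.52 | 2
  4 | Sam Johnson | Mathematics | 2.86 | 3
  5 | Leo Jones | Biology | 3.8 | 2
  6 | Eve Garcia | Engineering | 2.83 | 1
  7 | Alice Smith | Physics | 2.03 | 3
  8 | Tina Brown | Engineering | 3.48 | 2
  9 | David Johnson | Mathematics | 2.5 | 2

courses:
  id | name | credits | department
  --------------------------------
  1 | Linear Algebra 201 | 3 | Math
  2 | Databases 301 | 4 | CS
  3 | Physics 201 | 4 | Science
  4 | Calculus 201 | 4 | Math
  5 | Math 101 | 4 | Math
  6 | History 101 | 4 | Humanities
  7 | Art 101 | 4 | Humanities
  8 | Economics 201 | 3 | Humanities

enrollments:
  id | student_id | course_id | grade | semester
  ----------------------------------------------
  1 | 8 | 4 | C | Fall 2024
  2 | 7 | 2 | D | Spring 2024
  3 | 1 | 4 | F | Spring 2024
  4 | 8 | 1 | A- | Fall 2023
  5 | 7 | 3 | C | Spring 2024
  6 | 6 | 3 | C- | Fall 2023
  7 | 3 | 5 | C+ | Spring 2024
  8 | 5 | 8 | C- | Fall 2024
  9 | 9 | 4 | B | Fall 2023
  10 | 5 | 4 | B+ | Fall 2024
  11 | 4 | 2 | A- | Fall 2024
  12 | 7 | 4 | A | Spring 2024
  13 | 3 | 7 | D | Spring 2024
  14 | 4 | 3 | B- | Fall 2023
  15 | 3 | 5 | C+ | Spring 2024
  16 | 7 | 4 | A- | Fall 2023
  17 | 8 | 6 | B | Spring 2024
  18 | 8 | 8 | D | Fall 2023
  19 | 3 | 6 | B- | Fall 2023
SELECT DISTINCT semester FROM enrollments ORDER BY semester

Execution result:
semester
Fall 2023
Fall 2024
Spring 2024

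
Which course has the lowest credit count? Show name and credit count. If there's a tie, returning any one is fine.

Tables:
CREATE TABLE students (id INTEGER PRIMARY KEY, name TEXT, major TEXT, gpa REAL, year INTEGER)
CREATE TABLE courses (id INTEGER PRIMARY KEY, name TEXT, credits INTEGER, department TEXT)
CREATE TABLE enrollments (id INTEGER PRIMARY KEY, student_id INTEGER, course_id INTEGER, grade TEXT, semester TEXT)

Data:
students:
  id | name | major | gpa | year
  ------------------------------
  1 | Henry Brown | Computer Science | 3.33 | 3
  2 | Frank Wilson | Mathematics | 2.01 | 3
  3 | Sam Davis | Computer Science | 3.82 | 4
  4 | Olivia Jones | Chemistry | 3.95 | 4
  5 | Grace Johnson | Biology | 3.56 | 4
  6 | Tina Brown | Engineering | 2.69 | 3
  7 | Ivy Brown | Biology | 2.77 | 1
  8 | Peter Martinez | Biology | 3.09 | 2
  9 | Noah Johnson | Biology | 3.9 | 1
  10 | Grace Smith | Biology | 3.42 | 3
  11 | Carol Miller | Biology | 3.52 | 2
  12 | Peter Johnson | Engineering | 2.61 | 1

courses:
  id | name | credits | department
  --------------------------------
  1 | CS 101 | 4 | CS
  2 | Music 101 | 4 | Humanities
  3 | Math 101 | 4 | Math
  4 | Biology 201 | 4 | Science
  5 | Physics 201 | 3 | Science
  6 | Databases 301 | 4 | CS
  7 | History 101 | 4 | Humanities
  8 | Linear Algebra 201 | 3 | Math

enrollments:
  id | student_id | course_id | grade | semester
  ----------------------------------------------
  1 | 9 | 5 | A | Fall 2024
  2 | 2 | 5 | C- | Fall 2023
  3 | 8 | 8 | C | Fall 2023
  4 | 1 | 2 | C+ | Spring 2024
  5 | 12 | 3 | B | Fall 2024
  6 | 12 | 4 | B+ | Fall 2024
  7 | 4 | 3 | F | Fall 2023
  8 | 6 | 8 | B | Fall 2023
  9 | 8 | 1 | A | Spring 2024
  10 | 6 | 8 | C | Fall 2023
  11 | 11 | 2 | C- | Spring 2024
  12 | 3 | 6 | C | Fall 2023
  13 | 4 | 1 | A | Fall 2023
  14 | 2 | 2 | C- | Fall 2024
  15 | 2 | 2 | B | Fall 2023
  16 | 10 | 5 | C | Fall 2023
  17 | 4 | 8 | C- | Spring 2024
SELECT name, credits FROM courses ORDER BY credits ASC LIMIT 1

Execution result:
name | credits
Physics 201 | 3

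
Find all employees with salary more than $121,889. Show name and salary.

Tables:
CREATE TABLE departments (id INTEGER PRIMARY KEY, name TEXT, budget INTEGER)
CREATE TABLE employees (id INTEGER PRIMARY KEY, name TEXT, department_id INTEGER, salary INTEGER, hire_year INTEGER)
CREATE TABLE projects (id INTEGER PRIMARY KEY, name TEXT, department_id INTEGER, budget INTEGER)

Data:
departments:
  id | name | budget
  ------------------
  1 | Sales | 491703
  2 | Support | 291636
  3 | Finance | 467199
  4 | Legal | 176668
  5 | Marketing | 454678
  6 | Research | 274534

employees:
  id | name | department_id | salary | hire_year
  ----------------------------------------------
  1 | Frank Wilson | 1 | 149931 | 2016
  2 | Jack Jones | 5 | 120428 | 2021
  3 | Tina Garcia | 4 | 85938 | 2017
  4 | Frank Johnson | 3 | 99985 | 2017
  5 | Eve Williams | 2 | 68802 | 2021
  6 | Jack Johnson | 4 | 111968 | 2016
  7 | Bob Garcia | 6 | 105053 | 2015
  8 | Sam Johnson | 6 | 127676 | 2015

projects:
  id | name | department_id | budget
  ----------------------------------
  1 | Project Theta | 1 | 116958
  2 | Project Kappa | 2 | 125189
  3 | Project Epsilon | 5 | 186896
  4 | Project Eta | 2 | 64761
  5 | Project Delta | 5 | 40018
SELECT name, salary FROM employees WHERE salary > 121889

Execution result:
name | salary
Frank Wilson | 149931
Sam Johnson | 127676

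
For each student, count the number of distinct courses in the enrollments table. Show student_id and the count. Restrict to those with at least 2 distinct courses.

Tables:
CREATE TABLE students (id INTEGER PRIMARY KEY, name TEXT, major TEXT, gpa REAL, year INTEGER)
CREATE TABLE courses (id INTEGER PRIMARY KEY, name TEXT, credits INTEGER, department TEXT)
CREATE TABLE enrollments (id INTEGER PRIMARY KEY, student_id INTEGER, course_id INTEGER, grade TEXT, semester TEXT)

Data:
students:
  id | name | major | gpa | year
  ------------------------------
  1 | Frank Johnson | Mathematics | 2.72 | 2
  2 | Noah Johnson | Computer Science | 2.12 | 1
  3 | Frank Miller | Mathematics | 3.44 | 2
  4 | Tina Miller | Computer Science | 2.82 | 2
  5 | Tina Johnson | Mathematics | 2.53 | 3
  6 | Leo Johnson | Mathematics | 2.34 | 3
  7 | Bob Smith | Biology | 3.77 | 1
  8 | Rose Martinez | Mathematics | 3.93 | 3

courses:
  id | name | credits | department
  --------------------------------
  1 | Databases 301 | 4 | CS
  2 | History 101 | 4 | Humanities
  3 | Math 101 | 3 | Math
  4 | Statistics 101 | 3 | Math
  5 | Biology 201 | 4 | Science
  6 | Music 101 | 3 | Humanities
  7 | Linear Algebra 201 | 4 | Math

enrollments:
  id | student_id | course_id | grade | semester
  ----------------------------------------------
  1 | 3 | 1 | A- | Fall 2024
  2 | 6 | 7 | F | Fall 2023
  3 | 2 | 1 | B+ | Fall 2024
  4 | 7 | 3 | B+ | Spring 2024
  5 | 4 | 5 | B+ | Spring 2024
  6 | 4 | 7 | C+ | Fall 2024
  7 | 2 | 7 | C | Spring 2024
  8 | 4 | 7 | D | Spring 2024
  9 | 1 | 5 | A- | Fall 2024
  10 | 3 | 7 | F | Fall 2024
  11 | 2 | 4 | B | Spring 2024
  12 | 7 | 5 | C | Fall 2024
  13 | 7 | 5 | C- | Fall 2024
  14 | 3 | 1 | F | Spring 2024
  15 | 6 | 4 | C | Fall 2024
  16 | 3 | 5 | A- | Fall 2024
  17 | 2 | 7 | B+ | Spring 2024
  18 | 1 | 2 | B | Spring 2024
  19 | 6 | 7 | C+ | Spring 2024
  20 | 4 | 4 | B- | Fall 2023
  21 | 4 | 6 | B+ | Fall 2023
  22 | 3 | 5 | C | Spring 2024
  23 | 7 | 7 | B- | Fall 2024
SELECT student_id, COUNT(DISTINCT course_id) AS distinct_course_count FROM enrollments GROUP BY student_id HAVING COUNT(DISTINCT course_id) >= 2

Execution result:
student_id | distinct_course_count
1 | 2
2 | 3
3 | 3
4 | 4
6 | 2
7 | 3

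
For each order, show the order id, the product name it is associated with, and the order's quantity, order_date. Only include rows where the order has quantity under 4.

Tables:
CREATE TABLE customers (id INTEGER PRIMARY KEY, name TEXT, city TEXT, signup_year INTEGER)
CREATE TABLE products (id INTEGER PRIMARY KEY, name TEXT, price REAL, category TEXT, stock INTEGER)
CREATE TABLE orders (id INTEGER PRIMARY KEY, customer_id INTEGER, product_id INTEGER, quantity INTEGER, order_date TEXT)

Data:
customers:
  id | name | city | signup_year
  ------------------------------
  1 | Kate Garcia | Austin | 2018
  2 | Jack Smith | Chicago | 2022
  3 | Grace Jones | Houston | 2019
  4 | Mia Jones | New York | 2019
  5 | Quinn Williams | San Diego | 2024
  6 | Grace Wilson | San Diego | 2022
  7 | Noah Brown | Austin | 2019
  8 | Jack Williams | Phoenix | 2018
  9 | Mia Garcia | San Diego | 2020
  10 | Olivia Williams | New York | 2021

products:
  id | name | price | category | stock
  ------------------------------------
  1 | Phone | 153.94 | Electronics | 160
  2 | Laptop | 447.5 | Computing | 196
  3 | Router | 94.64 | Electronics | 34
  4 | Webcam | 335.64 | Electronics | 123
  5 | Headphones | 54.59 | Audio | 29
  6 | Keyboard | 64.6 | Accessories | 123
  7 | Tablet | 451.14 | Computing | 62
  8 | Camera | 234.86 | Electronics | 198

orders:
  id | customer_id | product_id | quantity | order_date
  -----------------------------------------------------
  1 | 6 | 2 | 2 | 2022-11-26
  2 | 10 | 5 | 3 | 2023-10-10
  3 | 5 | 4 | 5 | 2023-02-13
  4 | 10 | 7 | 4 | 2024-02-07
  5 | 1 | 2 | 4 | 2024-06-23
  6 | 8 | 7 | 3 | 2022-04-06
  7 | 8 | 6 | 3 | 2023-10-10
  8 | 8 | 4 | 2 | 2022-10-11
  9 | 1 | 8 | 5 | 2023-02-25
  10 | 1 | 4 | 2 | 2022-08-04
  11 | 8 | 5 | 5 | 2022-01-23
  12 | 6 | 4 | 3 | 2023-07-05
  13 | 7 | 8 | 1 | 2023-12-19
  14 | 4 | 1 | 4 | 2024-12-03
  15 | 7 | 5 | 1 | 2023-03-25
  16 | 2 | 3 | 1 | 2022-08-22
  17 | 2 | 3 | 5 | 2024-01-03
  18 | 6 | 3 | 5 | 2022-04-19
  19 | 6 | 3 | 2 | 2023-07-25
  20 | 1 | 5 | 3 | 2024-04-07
SELECT c.id, p.name AS product, c.quantity, c.order_date FROM orders c JOIN products p ON c.product_id = p.id WHERE c.quantity < 4

Execution result:
id | product | quantity | order_date
1 | Laptop | 2 | 2022-11-26
2 | Headphones | 3 | 2023-10-10
6 | Tablet | 3 | 2022-04-06
7 | Keyboard | 3 | 2023-10-10
8 | Webcam | 2 | 2022-10-11
10 | Webcam | 2 | 2022-08-04
12 | Webcam | 3 | 2023-07-05
13 | Camera | 1 | 2023-12-19
15 | Headphones | 1 | 2023-03-25
16 | Router | 1 | 2022-08-22
19 | Router | 2 | 2023-07-25
20 | Headphones | 3 | 2024-04-07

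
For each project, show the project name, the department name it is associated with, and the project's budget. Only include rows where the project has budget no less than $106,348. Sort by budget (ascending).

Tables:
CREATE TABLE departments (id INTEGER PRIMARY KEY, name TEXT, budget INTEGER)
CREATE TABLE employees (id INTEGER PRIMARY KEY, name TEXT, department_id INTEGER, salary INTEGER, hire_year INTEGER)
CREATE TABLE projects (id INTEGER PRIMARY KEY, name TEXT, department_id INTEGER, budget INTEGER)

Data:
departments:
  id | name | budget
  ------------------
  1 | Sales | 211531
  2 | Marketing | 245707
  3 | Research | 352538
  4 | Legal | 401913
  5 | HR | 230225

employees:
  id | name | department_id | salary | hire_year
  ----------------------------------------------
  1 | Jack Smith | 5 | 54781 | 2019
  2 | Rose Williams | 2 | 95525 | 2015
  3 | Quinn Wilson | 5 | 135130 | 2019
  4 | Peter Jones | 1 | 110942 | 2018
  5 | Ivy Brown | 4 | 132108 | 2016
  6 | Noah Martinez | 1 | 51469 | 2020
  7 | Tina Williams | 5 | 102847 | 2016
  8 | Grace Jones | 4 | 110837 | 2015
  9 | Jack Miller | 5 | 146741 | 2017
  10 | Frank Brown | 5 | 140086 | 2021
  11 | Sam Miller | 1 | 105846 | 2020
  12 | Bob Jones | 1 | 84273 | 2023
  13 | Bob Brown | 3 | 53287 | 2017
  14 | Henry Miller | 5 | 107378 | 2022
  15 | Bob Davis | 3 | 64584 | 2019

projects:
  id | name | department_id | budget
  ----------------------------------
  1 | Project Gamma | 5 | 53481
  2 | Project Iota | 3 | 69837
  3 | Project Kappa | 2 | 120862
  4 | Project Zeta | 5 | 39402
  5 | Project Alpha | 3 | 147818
SELECT c.name, p.name AS department, c.budget FROM projects c JOIN departments p ON c.department_id = p.id WHERE c.budget >= 106348 ORDER BY c.budget ASC

Execution result:
name | department | budget
Project Kappa | Marketing | 120862
Project Alpha | Research | 147818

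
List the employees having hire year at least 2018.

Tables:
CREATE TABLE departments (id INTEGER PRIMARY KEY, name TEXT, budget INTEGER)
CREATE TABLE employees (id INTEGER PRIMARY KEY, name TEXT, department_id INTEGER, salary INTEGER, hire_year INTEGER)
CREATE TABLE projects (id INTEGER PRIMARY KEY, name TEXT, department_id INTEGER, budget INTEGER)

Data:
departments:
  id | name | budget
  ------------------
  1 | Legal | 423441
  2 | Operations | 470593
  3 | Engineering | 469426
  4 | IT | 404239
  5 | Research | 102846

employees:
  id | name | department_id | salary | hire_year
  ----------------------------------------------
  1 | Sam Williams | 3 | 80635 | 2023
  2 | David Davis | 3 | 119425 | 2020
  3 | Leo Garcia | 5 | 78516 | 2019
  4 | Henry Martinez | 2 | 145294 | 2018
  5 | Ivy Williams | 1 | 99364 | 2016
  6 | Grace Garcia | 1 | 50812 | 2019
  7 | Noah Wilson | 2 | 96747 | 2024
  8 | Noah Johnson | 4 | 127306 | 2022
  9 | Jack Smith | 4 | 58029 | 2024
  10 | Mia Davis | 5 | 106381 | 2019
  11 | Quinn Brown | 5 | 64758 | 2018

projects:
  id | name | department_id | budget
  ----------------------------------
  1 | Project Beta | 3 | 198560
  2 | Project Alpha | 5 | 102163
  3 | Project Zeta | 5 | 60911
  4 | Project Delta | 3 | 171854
SELECT name, hire_year FROM employees WHERE hire_year >= 2018

Execution result:
name | hire_year
Sam Williams | 2023
David Davis | 2020
Leo Garcia | 2019
Henry Martinez | 2018
Grace Garcia | 2019
Noah Wilson | 2024
Noah Johnson | 2022
Jack Smith | 2024
Mia Davis | 2019
Quinn Brown | 2018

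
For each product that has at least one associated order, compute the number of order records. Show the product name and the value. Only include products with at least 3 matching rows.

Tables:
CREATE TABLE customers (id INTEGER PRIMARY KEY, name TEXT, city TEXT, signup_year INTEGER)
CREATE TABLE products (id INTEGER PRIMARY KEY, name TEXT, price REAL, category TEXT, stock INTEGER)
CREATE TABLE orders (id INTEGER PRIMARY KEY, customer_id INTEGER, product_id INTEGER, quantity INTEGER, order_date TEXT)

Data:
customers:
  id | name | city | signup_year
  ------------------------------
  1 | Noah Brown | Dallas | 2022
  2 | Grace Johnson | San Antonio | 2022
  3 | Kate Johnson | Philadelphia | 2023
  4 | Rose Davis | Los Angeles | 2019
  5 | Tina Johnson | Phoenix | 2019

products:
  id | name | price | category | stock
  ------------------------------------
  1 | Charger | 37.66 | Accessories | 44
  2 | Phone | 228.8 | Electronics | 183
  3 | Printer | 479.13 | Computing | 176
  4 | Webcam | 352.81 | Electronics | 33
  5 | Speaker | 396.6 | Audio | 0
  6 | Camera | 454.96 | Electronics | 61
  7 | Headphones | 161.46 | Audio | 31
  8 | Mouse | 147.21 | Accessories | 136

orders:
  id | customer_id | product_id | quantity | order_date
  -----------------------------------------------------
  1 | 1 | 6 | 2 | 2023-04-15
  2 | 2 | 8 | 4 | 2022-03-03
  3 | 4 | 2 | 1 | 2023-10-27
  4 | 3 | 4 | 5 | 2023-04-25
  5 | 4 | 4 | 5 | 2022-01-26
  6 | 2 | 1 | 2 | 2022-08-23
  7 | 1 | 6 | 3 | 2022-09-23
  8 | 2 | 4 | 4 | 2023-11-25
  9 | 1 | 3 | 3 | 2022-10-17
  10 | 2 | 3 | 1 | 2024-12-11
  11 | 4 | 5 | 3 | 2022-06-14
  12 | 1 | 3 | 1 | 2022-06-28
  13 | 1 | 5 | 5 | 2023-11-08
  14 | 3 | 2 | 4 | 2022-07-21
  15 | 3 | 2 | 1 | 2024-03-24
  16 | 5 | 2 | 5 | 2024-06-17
SELECT p.name, COUNT(*) AS n FROM orders c JOIN products p ON c.product_id = p.id GROUP BY p.id, p.name HAVING COUNT(*) >= 3

Execution result:
name | n
Phone | 4
Printer | 3
Webcam | 3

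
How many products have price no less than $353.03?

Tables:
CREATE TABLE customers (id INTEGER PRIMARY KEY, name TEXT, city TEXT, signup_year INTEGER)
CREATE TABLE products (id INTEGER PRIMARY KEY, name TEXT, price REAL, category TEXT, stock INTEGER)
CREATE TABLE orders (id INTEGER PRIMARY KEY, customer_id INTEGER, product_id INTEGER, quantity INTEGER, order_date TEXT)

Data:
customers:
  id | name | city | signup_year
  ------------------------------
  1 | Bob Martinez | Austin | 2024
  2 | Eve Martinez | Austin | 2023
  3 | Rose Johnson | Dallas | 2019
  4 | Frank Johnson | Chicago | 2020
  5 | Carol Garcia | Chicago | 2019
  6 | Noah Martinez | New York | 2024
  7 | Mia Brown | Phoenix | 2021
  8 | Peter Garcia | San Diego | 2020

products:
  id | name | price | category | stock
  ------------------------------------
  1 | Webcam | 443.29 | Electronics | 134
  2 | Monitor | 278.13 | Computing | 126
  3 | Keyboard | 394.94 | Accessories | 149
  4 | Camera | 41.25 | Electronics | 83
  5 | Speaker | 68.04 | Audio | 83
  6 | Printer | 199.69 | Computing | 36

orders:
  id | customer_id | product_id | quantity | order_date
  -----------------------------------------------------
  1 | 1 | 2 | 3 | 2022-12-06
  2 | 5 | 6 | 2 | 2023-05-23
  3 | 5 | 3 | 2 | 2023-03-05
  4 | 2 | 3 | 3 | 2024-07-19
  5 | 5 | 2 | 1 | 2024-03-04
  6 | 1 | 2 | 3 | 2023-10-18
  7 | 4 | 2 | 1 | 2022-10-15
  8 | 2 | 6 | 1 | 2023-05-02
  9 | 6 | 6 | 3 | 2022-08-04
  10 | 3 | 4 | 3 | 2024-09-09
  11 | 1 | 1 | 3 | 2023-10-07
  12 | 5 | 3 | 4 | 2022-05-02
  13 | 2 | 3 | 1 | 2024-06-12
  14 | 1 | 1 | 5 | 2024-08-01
SELECT COUNT(*) FROM products WHERE price >= 353.03

Execution result:
2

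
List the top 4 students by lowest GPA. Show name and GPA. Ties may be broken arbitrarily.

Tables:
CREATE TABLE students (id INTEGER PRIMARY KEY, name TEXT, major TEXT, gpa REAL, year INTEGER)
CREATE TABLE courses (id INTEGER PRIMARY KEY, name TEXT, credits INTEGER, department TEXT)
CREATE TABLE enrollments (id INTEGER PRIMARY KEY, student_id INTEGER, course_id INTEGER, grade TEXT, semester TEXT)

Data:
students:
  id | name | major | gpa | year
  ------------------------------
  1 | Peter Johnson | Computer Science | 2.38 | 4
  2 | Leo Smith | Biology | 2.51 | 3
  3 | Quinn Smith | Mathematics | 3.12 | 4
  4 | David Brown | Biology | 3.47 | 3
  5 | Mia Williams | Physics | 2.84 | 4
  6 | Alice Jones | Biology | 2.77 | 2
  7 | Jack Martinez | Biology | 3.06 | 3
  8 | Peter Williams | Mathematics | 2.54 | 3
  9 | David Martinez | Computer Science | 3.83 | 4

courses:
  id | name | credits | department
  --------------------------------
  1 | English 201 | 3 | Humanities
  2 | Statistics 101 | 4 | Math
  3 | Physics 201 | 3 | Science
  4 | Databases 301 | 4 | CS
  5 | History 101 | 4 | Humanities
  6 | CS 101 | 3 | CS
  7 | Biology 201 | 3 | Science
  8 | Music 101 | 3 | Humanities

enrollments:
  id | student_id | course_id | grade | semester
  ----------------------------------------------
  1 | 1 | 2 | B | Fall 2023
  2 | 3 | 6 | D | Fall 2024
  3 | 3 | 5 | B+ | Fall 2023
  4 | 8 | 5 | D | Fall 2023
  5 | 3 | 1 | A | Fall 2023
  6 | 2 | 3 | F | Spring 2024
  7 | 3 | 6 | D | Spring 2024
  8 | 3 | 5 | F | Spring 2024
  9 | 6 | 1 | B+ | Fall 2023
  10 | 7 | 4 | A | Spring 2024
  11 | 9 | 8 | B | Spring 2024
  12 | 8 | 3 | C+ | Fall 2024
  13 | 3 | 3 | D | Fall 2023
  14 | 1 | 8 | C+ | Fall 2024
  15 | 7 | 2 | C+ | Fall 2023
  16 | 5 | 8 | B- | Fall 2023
SELECT name, gpa FROM students ORDER BY gpa ASC LIMIT 4

Execution result:
name | gpa
Peter Johnson | 2.38
Leo Smith | 2.51
Peter Williams | 2.54
Alice Jones | 2.77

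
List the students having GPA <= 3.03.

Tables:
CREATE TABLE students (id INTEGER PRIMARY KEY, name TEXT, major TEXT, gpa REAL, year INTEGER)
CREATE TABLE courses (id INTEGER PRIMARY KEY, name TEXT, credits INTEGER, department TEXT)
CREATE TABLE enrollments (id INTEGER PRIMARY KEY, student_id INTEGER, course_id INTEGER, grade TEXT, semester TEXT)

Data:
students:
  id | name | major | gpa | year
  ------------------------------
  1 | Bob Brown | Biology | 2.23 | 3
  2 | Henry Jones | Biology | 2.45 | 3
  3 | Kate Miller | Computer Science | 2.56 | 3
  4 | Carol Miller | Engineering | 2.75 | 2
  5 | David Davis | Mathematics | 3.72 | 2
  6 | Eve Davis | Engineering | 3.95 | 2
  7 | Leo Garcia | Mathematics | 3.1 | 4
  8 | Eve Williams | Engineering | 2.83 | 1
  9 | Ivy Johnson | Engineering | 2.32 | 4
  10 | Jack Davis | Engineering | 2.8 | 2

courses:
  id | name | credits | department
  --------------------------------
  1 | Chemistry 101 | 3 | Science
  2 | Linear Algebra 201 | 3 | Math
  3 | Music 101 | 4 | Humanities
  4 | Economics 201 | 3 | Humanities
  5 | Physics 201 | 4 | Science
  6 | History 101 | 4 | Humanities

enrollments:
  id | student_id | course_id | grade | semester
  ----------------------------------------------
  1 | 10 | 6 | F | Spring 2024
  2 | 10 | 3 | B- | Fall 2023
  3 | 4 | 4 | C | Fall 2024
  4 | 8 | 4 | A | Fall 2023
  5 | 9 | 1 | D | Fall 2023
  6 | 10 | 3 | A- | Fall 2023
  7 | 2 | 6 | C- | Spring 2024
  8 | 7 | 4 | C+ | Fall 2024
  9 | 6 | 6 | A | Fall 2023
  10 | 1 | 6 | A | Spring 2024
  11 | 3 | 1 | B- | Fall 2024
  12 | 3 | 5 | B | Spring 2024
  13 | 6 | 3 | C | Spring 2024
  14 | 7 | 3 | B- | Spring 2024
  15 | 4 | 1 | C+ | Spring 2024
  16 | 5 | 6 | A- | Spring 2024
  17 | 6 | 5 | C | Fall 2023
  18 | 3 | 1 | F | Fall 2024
SELECT name, gpa FROM students WHERE gpa <= 3.03

Execution result:
name | gpa
Bob Brown | 2.23
Henry Jones | 2.45
Kate Miller | 2.56
Carol Miller | 2.75
Eve Williams | 2.83
Ivy Johnson | 2.32
Jack Davis | 2.80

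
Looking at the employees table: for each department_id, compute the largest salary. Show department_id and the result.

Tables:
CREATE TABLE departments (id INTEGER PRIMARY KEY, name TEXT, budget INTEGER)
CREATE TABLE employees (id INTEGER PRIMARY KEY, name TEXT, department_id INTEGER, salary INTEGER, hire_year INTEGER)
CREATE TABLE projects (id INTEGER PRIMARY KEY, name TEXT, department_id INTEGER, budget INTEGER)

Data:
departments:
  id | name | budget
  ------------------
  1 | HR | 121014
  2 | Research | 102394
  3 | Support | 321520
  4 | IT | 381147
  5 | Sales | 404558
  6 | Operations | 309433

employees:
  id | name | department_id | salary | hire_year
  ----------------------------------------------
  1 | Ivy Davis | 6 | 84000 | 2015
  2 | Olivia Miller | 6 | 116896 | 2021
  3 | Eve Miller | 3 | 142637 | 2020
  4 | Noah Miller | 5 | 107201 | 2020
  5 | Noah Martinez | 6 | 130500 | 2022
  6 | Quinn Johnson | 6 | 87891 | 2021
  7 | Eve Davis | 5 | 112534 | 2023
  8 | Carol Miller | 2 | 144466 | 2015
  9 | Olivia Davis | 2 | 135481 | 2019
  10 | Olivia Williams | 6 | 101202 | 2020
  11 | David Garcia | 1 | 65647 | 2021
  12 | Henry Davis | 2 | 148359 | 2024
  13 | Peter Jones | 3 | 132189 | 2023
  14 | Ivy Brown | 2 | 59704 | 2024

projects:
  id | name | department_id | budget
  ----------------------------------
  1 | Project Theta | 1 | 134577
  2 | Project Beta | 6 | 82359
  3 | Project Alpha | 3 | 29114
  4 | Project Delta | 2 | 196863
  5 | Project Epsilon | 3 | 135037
SELECT department_id, MAX(salary) AS max_salary FROM employees GROUP BY department_id

Execution result:
department_id | max_salary
1 | 65647
2 | 148359
3 | 142637
5 | 112534
6 | 130500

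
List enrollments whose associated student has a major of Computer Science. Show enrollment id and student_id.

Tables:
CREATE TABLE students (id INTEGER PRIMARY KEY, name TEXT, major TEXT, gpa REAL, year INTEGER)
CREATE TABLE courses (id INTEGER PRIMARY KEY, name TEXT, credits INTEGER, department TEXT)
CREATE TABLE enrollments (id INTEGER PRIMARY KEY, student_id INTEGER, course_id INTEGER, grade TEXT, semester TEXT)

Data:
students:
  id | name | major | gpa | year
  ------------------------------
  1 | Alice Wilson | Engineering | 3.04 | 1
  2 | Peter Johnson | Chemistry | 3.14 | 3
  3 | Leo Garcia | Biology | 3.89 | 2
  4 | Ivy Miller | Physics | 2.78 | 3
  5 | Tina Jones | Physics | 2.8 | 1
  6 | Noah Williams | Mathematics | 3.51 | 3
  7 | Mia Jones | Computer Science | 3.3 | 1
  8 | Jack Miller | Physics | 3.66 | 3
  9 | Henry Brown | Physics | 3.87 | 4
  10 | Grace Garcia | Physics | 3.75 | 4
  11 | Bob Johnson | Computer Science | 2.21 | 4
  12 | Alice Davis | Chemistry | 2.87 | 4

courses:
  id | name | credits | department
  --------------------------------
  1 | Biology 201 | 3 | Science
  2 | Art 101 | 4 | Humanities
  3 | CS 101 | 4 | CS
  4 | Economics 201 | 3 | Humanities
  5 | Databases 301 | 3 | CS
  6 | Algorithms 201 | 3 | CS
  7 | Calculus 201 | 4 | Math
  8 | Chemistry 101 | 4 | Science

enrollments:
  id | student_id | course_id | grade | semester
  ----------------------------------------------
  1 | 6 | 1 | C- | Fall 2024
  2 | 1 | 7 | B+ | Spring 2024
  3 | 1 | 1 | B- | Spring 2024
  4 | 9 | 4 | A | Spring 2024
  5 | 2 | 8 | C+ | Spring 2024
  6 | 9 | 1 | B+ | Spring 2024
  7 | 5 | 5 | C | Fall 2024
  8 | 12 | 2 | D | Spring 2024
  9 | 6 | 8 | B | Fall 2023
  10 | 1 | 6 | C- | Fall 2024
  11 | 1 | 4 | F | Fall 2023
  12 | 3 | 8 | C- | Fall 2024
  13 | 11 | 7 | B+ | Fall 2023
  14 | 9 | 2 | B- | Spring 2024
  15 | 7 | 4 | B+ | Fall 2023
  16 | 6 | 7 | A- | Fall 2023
SELECT id, student_id FROM enrollments WHERE student_id IN (SELECT id FROM students WHERE major = 'Computer Science')

Execution result:
id | student_id
13 | 11
15 | 7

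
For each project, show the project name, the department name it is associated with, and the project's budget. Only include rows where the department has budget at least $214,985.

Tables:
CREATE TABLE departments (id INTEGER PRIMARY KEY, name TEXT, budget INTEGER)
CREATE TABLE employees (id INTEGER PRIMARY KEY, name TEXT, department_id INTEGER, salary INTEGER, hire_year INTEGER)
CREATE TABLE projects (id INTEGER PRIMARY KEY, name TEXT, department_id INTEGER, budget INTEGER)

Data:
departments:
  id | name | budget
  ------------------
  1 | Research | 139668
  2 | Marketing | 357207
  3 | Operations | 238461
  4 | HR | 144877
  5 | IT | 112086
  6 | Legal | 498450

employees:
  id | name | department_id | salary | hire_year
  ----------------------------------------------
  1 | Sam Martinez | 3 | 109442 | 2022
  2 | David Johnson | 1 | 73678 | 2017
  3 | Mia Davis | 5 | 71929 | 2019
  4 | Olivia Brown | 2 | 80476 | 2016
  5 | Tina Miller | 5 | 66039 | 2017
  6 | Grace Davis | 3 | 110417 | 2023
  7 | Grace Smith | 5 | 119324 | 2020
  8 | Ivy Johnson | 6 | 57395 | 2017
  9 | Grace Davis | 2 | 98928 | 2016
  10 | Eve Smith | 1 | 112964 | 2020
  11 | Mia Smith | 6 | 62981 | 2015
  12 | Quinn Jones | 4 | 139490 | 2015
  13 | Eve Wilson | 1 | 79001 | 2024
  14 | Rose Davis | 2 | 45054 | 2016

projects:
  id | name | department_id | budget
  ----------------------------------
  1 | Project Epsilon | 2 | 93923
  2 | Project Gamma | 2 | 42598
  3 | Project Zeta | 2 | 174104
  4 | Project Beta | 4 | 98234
SELECT c.name, p.name AS department, c.budget FROM projects c JOIN departments p ON c.department_id = p.id WHERE p.budget >= 214985

Execution result:
name | department | budget
Project Epsilon | Marketing | 93923
Project Gamma | Marketing | 42598
Project Zeta | Marketing | 174104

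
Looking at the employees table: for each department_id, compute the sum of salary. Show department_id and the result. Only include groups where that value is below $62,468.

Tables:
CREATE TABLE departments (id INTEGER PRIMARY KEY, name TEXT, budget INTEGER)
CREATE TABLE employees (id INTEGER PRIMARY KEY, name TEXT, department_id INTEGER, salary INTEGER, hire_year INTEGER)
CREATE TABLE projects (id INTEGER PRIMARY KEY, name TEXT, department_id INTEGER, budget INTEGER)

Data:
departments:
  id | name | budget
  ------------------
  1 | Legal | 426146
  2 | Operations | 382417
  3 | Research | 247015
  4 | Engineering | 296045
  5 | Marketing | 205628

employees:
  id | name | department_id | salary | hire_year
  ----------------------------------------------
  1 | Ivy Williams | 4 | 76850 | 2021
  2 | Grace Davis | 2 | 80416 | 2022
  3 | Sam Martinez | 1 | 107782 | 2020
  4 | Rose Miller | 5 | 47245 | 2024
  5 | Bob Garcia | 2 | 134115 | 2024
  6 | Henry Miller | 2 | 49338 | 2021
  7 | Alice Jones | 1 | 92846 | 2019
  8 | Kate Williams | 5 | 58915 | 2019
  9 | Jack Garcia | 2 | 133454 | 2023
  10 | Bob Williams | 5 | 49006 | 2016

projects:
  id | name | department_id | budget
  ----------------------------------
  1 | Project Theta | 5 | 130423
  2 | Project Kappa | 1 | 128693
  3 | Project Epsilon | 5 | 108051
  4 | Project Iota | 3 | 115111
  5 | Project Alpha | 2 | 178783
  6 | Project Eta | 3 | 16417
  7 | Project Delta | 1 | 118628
SELECT department_id, SUM(salary) AS sum_salary FROM employees GROUP BY department_id HAVING SUM(salary) < 62468

Execution result:
(no rows)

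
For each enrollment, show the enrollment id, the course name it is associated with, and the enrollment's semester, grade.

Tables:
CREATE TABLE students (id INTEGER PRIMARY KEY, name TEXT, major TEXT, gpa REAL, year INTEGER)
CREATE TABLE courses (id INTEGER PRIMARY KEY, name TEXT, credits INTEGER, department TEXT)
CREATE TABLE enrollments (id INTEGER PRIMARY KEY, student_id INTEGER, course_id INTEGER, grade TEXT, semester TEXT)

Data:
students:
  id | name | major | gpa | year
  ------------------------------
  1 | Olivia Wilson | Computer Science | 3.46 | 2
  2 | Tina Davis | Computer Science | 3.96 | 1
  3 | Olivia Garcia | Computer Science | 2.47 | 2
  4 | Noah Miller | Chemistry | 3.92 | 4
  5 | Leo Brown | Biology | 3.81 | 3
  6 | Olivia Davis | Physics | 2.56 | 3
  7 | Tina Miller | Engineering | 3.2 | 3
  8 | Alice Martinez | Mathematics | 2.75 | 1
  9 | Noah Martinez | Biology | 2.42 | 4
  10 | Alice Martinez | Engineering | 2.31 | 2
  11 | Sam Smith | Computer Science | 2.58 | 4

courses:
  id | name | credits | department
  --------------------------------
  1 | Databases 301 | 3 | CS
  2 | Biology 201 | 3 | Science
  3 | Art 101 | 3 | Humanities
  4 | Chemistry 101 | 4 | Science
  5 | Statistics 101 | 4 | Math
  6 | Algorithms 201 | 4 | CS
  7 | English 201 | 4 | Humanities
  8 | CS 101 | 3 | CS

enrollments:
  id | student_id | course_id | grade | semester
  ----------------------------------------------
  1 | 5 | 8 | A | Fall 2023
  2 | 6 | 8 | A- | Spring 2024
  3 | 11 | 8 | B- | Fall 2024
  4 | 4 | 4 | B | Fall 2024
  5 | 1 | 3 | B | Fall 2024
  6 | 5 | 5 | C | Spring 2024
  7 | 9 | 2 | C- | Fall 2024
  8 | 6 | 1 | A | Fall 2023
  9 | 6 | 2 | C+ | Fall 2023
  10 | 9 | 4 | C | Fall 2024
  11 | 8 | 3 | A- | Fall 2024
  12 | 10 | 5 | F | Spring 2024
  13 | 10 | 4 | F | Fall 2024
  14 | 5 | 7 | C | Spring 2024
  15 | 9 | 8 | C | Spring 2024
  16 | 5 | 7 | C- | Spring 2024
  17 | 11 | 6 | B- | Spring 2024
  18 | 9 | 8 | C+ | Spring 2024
SELECT c.id, p.name AS course, c.semester, c.grade FROM enrollments c JOIN courses p ON c.course_id = p.id

Execution result:
id | course | semester | grade
1 | CS 101 | Fall 2023 | A
2 | CS 101 | Spring 2024 | A-
3 | CS 101 | Fall 2024 | B-
4 | Chemistry 101 | Fall 2024 | B
5 | Art 101 | Fall 2024 | B
6 | Statistics 101 | Spring 2024 | C
7 | Biology 201 | Fall 2024 | C-
8 | Databases 301 | Fall 2023 | A
9 | Biology 201 | Fall 2023 | C+
10 | Chemistry 101 | Fall 2024 | C
11 | Art 101 | Fall 2024 | A-
12 | Statistics 101 | Spring 2024 | F
13 | Chemistry 101 | Fall 2024 | F
14 | English 201 | Spring 2024 | C
15 | CS 101 | Spring 2024 | C
16 | English 201 | Spring 2024 | C-
17 | Algorithms 201 | Spring 2024 | B-
18 | CS 101 | Spring 2024 | C+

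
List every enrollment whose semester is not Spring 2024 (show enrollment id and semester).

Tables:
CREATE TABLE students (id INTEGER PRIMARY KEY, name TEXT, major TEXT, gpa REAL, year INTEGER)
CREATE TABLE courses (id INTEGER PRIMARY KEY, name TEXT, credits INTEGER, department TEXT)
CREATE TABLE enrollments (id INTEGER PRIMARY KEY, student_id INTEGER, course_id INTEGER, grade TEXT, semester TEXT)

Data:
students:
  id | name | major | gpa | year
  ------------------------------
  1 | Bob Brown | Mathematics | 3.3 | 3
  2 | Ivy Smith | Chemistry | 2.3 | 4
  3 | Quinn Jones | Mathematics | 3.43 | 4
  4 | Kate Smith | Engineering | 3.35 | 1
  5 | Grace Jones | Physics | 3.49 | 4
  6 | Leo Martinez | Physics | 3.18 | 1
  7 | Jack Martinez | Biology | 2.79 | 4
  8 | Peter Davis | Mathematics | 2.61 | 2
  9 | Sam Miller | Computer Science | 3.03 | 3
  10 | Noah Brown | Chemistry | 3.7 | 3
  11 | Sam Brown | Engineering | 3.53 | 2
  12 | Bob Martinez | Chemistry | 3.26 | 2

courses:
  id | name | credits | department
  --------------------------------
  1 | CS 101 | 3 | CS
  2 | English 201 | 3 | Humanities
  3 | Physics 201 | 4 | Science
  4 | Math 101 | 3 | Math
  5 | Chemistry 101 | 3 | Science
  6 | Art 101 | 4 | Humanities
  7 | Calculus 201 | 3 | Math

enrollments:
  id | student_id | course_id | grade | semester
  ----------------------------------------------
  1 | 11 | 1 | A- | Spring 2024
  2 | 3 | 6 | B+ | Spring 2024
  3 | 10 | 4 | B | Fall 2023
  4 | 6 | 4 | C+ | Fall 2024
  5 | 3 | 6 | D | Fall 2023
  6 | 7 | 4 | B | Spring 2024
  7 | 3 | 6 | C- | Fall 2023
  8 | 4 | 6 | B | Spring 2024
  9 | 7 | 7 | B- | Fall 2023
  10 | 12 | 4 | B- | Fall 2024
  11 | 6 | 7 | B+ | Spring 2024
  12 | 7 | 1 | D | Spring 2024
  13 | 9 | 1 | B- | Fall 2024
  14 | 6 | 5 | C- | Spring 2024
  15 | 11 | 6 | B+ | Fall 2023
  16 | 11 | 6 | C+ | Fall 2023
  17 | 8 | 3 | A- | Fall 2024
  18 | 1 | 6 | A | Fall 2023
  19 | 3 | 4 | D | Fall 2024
SELECT id, semester FROM enrollments WHERE semester <> 'Spring 2024'

Execution result:
id | semester
3 | Fall 2023
4 | Fall 2024
5 | Fall 2023
7 | Fall 2023
9 | Fall 2023
10 | Fall 2024
13 | Fall 2024
15 | Fall 2023
16 | Fall 2023
17 | Fall 2024
18 | Fall 2023
19 | Fall 2024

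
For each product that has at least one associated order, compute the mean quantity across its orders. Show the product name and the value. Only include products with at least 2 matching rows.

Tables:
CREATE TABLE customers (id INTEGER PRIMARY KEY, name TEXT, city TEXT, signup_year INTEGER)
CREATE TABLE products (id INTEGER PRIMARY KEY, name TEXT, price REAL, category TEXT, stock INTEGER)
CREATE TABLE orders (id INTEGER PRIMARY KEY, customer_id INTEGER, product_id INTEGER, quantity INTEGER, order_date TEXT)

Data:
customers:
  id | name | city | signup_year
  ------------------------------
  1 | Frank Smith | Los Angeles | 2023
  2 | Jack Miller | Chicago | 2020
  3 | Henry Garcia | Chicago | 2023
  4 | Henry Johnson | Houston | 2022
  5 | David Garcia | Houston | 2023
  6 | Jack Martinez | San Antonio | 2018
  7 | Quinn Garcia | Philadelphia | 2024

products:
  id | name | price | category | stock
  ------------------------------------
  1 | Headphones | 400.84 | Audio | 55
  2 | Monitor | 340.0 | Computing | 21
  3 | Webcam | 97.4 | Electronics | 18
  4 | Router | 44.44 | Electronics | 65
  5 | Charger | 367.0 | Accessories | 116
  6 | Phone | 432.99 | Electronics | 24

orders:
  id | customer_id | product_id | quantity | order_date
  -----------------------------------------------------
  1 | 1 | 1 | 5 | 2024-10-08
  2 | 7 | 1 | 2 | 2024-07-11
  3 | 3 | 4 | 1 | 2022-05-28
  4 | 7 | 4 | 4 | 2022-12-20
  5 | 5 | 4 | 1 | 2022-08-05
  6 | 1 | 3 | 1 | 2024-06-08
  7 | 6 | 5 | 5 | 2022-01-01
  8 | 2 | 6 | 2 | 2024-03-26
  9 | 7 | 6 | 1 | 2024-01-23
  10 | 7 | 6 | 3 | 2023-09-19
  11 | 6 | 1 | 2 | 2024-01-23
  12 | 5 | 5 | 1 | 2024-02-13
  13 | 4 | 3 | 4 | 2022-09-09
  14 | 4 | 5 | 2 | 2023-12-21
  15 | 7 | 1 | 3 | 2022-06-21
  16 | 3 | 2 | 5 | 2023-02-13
SELECT p.name, AVG(c.quantity) AS avg_quantity FROM orders c JOIN products p ON c.product_id = p.id GROUP BY p.id, p.name HAVING COUNT(*) >= 2

Execution result:
name | avg_quantity
Headphones | 3.00
Webcam | 2.50
Router | 2.00
Charger | 2.67
Phone | 2.00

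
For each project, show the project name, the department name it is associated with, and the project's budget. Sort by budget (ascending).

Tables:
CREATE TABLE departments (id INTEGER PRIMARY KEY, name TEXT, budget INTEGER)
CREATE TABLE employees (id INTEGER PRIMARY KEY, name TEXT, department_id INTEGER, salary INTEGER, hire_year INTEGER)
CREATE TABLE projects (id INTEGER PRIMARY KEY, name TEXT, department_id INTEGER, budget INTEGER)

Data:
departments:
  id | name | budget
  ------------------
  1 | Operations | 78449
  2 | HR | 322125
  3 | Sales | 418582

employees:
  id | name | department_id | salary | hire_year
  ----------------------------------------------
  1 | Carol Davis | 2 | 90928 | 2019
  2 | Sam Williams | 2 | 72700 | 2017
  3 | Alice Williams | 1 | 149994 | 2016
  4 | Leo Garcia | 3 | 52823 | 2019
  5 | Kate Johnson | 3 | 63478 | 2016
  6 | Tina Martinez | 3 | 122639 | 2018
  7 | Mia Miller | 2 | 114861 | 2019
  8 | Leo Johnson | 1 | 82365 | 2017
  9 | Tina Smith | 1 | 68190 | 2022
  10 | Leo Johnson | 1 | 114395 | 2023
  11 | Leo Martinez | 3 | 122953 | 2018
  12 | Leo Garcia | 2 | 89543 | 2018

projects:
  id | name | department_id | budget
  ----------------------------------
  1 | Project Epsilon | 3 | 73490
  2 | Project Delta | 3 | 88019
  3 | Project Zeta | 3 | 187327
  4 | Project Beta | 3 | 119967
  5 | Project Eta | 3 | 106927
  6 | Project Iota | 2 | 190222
SELECT c.name, p.name AS department, c.budget FROM projects c JOIN departments p ON c.department_id = p.id ORDER BY c.budget ASC

Execution result:
name | department | budget
Project Epsilon | Sales | 73490
Project Delta | Sales | 88019
Project Eta | Sales | 106927
Project Beta | Sales | 119967
Project Zeta | Sales | 187327
Project Iota | HR | 190222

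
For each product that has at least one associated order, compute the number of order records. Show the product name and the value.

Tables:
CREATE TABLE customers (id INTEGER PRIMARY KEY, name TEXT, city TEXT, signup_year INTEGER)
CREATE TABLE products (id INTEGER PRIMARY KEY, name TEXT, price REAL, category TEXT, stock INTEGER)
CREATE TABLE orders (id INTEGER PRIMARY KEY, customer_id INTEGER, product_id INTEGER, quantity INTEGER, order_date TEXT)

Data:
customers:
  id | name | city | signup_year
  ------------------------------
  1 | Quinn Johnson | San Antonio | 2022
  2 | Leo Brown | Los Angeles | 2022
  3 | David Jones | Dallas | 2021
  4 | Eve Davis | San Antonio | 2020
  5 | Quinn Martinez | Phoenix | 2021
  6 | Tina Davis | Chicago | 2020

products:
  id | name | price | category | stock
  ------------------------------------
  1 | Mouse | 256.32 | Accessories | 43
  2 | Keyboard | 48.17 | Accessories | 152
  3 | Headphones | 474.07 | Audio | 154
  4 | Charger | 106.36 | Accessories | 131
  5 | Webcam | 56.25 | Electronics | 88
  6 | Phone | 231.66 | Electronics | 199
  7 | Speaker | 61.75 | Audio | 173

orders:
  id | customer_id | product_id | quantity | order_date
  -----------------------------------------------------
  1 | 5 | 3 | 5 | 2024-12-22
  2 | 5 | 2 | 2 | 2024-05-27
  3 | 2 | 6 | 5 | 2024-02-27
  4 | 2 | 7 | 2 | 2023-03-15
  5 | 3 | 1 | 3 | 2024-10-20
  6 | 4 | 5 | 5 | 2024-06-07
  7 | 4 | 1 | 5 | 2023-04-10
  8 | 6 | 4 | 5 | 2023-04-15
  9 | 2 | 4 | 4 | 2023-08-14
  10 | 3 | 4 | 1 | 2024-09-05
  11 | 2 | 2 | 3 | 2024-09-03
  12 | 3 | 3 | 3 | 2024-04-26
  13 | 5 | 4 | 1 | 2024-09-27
SELECT p.name, COUNT(*) AS n FROM orders c JOIN products p ON c.product_id = p.id GROUP BY p.id, p.name

Execution result:
name | n
Mouse | 2
Keyboard | 2
Headphones | 2
Charger | 4
Webcam | 1
Phone | 1
Speaker | 1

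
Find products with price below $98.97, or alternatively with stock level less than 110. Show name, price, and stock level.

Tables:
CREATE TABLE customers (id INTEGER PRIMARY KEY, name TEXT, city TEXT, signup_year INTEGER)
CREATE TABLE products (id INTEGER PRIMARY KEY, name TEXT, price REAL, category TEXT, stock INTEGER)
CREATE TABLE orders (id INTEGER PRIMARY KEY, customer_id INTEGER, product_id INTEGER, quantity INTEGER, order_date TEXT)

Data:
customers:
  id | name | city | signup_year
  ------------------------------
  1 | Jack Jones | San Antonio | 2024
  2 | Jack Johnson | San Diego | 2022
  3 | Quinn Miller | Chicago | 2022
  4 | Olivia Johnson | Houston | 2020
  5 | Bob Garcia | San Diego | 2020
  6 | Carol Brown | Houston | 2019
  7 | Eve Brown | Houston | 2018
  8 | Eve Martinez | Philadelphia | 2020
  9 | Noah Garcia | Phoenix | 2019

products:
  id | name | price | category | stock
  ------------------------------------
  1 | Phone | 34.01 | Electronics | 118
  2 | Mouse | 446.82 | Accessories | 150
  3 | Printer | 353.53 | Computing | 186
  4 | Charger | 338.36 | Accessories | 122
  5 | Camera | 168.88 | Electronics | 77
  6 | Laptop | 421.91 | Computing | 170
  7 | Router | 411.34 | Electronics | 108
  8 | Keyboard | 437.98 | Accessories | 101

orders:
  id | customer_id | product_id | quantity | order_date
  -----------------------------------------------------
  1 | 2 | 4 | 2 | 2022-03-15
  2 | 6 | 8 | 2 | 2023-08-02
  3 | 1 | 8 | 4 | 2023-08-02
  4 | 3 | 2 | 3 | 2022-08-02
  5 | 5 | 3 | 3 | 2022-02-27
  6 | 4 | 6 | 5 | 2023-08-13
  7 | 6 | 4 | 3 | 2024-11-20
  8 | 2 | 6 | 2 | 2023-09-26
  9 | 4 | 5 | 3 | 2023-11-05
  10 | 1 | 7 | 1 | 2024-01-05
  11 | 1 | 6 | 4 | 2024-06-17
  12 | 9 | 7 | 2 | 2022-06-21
SELECT name, price, stock FROM products WHERE price < 98.97 OR stock < 110

Execution result:
name | price | stock
Phone | 34.01 | 118
Camera | 168.88 | 77
Router | 411.34 | 108
Keyboard | 437.98 | 101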